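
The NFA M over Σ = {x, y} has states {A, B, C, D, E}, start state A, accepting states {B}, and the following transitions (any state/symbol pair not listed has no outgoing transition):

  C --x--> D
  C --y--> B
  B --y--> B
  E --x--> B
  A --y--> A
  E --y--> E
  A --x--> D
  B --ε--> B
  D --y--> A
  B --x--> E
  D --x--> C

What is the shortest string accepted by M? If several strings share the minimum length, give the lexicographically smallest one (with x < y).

xxy

A breadth-first search from A reaches an accepting state first via the path A → D → C → B on input xxy.
No string of length < 3 is accepted (BFS exhausts all shorter strings without reaching an accepting state), and xxy is the lexicographically least accepting string of length 3.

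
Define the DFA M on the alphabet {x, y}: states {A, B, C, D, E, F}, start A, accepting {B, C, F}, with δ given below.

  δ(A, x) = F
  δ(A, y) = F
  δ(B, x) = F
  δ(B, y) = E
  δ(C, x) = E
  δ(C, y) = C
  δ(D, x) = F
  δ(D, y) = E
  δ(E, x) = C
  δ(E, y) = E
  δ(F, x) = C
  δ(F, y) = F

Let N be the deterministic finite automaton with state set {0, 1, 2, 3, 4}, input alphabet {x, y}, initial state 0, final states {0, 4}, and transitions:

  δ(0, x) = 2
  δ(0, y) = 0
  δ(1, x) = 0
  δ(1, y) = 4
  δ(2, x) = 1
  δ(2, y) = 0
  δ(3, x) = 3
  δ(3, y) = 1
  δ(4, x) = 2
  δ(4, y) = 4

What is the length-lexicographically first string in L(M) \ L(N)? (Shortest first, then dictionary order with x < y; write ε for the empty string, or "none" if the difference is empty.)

x

The string x is accepted by M but not by N.
No shorter string lies in the difference, and x is the lexicographically first length-1 string in L(M) \ L(N).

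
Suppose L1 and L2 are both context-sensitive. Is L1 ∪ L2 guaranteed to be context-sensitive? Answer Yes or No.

A linear-bounded automaton can nondeterministically choose to simulate the LBA for L₁ or the LBA for L₂; equivalently, with disjoint nonterminals, S → S₁ | S₂ added to two noncontracting grammars is still noncontracting.
So the context-sensitive languages are closed under union.

Yes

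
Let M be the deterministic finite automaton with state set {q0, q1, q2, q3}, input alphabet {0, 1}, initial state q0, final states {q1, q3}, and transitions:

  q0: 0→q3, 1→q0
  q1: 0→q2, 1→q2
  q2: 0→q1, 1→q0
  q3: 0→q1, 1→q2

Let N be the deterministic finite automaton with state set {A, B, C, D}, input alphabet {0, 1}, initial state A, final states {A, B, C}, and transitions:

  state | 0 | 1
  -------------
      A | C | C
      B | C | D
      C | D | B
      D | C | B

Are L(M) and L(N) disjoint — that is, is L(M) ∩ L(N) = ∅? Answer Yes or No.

No

The string 0 is accepted by both M and N.
Hence L(M) ∩ L(N) ≠ ∅.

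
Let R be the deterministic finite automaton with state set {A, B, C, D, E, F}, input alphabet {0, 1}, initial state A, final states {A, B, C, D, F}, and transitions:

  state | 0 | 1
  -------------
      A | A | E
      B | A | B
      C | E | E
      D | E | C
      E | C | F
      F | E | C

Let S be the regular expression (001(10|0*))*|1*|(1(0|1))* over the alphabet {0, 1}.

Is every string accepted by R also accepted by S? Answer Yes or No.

The string 0 is in L(R) but not in L(S).
So L(R) ⊄ L(S).

No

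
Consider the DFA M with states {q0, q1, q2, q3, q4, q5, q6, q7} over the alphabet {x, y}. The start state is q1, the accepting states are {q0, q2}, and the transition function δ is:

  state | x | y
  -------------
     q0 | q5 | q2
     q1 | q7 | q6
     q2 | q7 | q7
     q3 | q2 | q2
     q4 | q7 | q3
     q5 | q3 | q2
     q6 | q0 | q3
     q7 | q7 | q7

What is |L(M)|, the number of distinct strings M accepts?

7

The useful subgraph on states {q0, q1, q2, q3, q5, q6} is acyclic, so L(M) is finite; the longest accepting path visits 6 useful states, giving maximum string length 5.
Counting accepting paths from q1 by length: 1 of length 2, 3 of length 3, 1 of length 4, 2 of length 5. Total 7.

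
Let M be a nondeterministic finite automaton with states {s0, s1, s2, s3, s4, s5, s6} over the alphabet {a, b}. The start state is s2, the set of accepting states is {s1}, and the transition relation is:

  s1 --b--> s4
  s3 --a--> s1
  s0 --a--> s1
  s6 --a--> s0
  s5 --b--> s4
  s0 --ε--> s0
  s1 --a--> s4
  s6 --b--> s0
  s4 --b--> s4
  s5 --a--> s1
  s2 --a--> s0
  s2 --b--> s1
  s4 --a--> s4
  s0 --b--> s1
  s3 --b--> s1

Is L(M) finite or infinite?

finite

The useful states (reachable from s2 and able to reach an accepting state) are {s0, s1, s2}.
Restricted to these states the transition graph has no cycle, so every accepting path has bounded length and L is finite.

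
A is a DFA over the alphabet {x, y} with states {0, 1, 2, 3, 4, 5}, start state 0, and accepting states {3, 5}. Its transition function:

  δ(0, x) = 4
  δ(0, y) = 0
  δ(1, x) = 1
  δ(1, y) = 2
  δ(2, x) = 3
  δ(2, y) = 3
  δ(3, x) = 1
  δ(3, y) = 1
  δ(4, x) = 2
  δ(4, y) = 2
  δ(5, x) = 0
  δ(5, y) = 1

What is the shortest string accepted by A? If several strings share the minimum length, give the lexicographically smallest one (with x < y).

xxx

A breadth-first search from 0 reaches an accepting state first via the path 0 → 4 → 2 → 3 on input xxx.
No string of length < 3 is accepted (BFS exhausts all shorter strings without reaching an accepting state), and xxx is the lexicographically least accepting string of length 3.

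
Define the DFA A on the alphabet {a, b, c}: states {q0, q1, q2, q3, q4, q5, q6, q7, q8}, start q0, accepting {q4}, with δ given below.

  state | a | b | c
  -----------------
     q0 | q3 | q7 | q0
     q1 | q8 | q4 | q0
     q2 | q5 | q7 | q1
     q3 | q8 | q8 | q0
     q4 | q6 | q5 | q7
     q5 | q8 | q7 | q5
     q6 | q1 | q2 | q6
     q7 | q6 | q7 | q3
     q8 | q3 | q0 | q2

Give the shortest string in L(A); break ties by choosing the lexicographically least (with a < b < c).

baab

A breadth-first search from q0 reaches an accepting state first via the path q0 → q7 → q6 → q1 → q4 on input baab.
No string of length < 4 is accepted (BFS exhausts all shorter strings without reaching an accepting state), and baab is the lexicographically least accepting string of length 4.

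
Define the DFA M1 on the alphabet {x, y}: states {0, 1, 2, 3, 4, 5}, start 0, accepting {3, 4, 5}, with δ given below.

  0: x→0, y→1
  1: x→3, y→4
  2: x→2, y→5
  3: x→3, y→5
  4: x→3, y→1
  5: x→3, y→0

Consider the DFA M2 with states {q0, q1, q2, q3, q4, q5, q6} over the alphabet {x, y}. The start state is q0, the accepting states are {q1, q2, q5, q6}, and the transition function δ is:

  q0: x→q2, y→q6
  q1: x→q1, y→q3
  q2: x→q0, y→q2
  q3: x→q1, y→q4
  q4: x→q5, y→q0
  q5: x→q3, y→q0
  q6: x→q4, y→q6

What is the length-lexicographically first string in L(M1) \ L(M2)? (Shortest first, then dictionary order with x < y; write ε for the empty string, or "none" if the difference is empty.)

The string yx is accepted by M1 but not by M2.
No shorter string lies in the difference, and yx is the lexicographically first length-2 string in L(M1) \ L(M2).

yx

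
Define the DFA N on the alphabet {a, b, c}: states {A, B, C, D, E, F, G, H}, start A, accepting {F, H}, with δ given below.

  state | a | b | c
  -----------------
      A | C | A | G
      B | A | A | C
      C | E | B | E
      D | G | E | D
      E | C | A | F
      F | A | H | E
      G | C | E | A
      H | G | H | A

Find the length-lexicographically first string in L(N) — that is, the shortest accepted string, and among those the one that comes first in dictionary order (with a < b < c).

aac

A breadth-first search from A reaches an accepting state first via the path A → C → E → F on input aac.
No string of length < 3 is accepted (BFS exhausts all shorter strings without reaching an accepting state), and aac is the lexicographically least accepting string of length 3.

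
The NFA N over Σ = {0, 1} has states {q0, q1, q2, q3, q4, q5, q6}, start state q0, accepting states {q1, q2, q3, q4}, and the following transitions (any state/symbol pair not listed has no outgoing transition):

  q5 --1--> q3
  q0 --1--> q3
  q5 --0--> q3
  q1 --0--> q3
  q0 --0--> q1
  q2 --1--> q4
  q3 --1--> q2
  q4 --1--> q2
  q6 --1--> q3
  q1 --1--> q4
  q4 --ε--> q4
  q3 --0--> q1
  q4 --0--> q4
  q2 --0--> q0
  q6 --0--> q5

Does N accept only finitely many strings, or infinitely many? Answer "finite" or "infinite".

infinite

State q1 is reachable from the start and can reach an accepting state, and it lies on the cycle q1 → q3 → q1.
Traversing that cycle any number of times yields accepted strings of unbounded length, so the language is infinite.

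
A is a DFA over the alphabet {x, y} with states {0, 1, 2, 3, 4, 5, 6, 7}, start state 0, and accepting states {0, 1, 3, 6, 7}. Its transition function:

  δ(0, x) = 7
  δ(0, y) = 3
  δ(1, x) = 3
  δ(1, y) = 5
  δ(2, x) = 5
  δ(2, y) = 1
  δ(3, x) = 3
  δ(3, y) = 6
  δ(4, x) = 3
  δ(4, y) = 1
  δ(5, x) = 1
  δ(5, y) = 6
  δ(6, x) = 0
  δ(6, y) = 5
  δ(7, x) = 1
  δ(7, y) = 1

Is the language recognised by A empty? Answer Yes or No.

The empty string ε is accepted: the run 0 ends in the accepting state 0.
Since at least one string is accepted, L(A) is not empty.

No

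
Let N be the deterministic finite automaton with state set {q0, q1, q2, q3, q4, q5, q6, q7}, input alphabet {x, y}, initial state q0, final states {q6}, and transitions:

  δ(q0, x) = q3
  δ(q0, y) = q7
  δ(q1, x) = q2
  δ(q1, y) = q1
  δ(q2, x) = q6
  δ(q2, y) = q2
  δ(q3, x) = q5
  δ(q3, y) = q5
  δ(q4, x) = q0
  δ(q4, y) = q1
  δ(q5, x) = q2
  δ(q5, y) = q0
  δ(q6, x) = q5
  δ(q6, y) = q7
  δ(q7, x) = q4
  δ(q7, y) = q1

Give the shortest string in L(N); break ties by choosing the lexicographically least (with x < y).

xxxx

A breadth-first search from q0 reaches an accepting state first via the path q0 → q3 → q5 → q2 → q6 on input xxxx.
No string of length < 4 is accepted (BFS exhausts all shorter strings without reaching an accepting state), and xxxx is the lexicographically least accepting string of length 4.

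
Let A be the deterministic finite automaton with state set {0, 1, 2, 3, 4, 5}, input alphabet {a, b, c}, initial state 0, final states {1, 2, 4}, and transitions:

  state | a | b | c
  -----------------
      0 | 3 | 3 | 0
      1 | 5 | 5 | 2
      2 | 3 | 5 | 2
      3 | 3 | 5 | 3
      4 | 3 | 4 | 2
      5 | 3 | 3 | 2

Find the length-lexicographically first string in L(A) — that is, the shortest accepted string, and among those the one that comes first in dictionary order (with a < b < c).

A breadth-first search from 0 reaches an accepting state first via the path 0 → 3 → 5 → 2 on input abc.
No string of length < 3 is accepted (BFS exhausts all shorter strings without reaching an accepting state), and abc is the lexicographically least accepting string of length 3.

abc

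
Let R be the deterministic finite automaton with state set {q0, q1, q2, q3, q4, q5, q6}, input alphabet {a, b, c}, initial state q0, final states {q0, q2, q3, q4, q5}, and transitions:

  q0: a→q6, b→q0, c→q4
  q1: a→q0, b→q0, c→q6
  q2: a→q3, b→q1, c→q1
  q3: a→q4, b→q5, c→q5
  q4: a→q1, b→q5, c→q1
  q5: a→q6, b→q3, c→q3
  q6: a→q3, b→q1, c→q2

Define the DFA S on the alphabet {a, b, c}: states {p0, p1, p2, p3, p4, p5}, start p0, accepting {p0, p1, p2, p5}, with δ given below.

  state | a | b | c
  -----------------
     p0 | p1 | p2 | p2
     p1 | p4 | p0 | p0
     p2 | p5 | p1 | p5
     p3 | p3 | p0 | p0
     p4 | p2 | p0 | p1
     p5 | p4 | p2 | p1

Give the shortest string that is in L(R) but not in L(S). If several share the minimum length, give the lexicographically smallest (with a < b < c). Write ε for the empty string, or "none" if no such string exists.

aa

The string aa is accepted by R but not by S.
No shorter string lies in the difference, and aa is the lexicographically first length-2 string in L(R) \ L(S).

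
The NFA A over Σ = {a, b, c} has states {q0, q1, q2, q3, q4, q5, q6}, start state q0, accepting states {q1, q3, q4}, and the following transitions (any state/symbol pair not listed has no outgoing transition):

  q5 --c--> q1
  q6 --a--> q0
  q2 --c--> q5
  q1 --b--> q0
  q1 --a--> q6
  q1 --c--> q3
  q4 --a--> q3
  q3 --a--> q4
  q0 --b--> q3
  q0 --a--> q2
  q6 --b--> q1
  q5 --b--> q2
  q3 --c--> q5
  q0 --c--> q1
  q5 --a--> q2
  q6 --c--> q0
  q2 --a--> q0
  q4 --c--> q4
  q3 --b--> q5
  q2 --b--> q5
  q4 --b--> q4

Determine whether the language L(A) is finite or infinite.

infinite

State q0 is reachable from the start and can reach an accepting state, and it lies on the cycle q0 → q1 → q0.
Traversing that cycle any number of times yields accepted strings of unbounded length, so the language is infinite.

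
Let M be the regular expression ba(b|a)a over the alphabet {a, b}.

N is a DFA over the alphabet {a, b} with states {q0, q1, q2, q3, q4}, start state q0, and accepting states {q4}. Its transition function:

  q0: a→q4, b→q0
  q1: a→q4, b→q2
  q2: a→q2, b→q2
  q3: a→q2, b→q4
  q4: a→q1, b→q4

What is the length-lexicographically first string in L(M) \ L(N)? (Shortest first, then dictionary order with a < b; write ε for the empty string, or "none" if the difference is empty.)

baba

The string baba is accepted by M but not by N.
No shorter string lies in the difference, and baba is the lexicographically first length-4 string in L(M) \ L(N).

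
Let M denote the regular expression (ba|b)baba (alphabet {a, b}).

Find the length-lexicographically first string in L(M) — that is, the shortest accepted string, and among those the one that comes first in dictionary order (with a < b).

By inspection of the expression, no string of length less than 5 matches, and bbaba is the lexicographically first match of length 5.

bbaba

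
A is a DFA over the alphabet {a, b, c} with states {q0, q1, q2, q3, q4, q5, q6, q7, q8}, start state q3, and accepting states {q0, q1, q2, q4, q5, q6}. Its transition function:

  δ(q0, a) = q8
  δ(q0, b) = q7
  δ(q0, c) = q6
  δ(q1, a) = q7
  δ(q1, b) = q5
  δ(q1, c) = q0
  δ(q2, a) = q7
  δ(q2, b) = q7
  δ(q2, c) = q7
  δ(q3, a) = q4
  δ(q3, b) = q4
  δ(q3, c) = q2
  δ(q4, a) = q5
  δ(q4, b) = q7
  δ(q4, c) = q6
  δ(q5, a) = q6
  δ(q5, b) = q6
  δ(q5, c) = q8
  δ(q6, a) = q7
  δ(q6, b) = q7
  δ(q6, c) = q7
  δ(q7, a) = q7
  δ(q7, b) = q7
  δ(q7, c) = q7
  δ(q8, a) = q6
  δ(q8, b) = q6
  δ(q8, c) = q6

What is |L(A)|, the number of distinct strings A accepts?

The useful subgraph on states {q2, q3, q4, q5, q6, q8} is acyclic, so L(A) is finite; the longest accepting path visits 5 useful states, giving maximum string length 4.
Counting accepting paths from q3 by length: 3 of length 1, 4 of length 2, 4 of length 3, 6 of length 4. Total 17.

17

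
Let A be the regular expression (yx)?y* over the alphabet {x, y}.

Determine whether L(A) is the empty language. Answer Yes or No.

The empty string ε matches the expression, so it belongs to L(A).
Since L(A) contains at least one string, it is not empty.

No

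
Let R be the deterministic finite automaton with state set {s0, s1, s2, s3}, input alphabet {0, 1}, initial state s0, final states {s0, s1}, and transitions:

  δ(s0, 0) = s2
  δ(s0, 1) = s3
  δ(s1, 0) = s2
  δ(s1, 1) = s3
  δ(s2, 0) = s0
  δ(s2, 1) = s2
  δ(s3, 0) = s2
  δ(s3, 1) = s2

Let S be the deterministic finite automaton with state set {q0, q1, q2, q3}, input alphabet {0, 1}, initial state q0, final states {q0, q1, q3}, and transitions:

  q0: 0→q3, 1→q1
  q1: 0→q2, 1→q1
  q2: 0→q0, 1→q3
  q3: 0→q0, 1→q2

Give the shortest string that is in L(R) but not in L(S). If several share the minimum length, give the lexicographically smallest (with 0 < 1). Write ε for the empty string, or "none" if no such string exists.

The string 110 is accepted by R but not by S.
No shorter string lies in the difference, and 110 is the lexicographically first length-3 string in L(R) \ L(S).

110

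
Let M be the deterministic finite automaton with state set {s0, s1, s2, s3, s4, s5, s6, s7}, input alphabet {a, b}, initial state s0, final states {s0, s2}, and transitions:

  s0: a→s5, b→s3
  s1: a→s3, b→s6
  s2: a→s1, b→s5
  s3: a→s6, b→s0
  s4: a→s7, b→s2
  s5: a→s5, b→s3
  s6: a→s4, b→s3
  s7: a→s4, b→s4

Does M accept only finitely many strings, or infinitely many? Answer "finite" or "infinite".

State s0 is reachable from the start and can reach an accepting state, and it lies on the cycle s0 → s3 → s0.
Traversing that cycle any number of times yields accepted strings of unbounded length, so the language is infinite.

infinite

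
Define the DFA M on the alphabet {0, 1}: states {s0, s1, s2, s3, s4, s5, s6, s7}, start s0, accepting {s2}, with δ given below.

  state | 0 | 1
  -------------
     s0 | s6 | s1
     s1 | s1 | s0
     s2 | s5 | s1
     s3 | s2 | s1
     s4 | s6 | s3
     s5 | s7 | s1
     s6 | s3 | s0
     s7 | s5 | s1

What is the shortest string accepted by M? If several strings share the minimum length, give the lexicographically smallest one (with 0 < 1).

A breadth-first search from s0 reaches an accepting state first via the path s0 → s6 → s3 → s2 on input 000.
No string of length < 3 is accepted (BFS exhausts all shorter strings without reaching an accepting state), and 000 is the lexicographically least accepting string of length 3.

000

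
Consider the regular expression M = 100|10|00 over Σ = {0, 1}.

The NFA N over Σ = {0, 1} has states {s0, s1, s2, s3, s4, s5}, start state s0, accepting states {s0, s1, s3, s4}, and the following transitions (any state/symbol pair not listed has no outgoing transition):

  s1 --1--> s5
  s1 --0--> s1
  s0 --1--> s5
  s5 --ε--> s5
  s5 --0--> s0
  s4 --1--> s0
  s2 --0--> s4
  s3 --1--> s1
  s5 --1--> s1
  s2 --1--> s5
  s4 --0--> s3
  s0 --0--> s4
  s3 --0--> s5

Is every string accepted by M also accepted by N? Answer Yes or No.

Converting the expression M to a DFA (subset construction, then merging equivalent states) gives the minimal DFA with states {m0, m1, m2, m3, m4, m5}, start state m0, accepting states {m3, m5} and transitions m0: 0→m1, 1→m2; m1: 0→m3, 1→m4; m2: 0→m5, 1→m4; m3: 0→m4, 1→m4; m4: 0→m4, 1→m4; m5: 0→m3, 1→m4.
Exploring the product automaton M × N from the start pair (m0, s0), following both machines on each input symbol, reaches 11 state pairs: (m0, s0), (m1, s4), (m2, s5), (m3, s3), (m4, s0), (m5, s0), (m4, s1), (m4, s5), (m4, s4), (m3, s4), (m4, s3).
M accepts in {m3, m5} and N accepts in {s0, s1, s3, s4}. The reachable pairs whose M-component is accepting are (m3, s3), (m5, s0), (m3, s4); in each of them the N-component is accepting too, so the product for L(M) \ L(N) (M-component accepting, N-component rejecting) has no reachable accepting pair and the difference is empty.
Hence every string in L(M) is also in L(N).

Yes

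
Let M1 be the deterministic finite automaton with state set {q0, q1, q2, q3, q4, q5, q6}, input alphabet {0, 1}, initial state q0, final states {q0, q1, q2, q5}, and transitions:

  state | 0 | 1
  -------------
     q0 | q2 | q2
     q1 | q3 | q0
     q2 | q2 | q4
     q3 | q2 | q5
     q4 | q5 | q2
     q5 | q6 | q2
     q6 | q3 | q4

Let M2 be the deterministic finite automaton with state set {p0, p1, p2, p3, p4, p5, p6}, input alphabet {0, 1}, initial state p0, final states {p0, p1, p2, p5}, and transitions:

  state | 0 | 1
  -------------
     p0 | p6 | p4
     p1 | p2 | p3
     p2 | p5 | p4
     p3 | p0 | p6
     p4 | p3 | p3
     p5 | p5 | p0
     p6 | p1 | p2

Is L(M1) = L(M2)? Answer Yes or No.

No

The string 0 is accepted by M1 but rejected by M2.
So L(M1) ≠ L(M2).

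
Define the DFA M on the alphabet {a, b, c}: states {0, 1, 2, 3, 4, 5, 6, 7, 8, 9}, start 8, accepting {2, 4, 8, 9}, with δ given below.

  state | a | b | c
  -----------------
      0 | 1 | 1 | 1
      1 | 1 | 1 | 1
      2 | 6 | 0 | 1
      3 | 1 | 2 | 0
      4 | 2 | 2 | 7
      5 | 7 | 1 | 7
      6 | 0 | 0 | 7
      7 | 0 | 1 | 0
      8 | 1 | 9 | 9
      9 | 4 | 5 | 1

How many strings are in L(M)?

The useful subgraph on states {2, 4, 8, 9} is acyclic, so L(M) is finite; the longest accepting path visits 4 useful states, giving maximum string length 3.
Counting accepting paths from 8 by length: 1 of length 0, 2 of length 1, 2 of length 2, 4 of length 3. Total 9.

9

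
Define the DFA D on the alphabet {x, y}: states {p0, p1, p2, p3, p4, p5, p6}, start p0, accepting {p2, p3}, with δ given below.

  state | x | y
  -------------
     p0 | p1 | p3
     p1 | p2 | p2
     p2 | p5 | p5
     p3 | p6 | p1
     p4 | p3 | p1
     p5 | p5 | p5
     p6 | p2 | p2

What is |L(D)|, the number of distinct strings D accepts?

7

The useful subgraph on states {p0, p1, p2, p3, p6} is acyclic, so L(D) is finite; the longest accepting path visits 4 useful states, giving maximum string length 3.
Counting accepting paths from p0 by length: 1 of length 1, 2 of length 2, 4 of length 3. Total 7.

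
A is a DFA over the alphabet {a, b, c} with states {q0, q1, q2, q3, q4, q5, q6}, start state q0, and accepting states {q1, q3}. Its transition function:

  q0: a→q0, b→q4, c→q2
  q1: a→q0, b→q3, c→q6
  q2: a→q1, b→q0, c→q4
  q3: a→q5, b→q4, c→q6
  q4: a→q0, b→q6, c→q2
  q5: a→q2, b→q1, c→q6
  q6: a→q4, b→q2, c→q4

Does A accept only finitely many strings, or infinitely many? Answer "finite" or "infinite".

State q0 is reachable from the start and can reach an accepting state, and it lies on the cycle q0 → q0.
Traversing that cycle any number of times yields accepted strings of unbounded length, so the language is infinite.

infinite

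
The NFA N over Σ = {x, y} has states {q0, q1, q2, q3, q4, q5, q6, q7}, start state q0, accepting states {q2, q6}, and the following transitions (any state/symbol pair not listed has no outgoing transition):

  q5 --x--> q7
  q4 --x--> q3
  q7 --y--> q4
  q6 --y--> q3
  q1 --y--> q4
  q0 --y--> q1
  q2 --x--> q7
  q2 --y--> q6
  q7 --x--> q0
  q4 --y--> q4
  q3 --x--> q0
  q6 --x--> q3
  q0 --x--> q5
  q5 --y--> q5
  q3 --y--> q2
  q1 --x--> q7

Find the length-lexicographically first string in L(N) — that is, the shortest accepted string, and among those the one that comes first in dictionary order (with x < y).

yyxy

A breadth-first search from q0 reaches an accepting state first via the path q0 → q1 → q4 → q3 → q2 on input yyxy.
No string of length < 4 is accepted (BFS exhausts all shorter strings without reaching an accepting state), and yyxy is the lexicographically least accepting string of length 4.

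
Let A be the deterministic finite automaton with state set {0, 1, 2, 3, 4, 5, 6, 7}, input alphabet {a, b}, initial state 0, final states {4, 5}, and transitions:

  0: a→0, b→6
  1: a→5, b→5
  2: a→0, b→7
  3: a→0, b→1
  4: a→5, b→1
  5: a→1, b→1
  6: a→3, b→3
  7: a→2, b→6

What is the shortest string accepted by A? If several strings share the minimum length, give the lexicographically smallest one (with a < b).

A breadth-first search from 0 reaches an accepting state first via the path 0 → 6 → 3 → 1 → 5 on input baba.
No string of length < 4 is accepted (BFS exhausts all shorter strings without reaching an accepting state), and baba is the lexicographically least accepting string of length 4.

baba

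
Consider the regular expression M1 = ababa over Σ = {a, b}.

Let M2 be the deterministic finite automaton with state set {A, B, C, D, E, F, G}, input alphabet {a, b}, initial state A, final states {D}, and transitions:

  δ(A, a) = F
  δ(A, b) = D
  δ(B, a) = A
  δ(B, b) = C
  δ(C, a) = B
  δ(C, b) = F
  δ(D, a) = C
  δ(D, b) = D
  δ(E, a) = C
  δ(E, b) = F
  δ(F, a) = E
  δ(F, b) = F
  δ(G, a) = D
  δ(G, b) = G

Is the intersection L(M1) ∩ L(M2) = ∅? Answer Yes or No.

Converting the expression M1 to a DFA (subset construction, then merging equivalent states) gives the minimal DFA with states {r0, r1, r2, r3, r4, r5, r6}, start state r0, accepting states {r6} and transitions r0: a→r1, b→r2; r1: a→r2, b→r3; r2: a→r2, b→r2; r3: a→r4, b→r2; r4: a→r2, b→r5; r5: a→r6, b→r2; r6: a→r2, b→r2.
Exploring the product automaton M1 × M2 from the start pair (r0, A), following both machines on each input symbol, reaches 12 state pairs: (r0, A), (r1, F), (r2, D), (r2, E), (r3, F), (r2, C), (r2, F), (r4, E), (r2, B), (r5, F), (r2, A), (r6, E).
M1 accepts in {r6} and M2 accepts in {D}; no reachable pair has both components accepting, so no string drives both machines to acceptance simultaneously and L(M1) ∩ L(M2) = ∅.
So no string is accepted by both, and the intersection is empty.

Yes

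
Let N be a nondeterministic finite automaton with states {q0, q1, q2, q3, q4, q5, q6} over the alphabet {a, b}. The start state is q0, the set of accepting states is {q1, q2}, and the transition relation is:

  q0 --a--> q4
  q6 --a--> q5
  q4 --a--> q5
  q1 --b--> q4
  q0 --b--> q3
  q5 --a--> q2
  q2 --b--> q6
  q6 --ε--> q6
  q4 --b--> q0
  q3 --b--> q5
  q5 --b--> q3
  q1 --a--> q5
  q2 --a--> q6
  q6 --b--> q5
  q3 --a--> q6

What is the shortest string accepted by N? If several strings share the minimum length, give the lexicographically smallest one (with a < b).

A breadth-first search from q0 reaches an accepting state first via the path q0 → q4 → q5 → q2 on input aaa.
No string of length < 3 is accepted (BFS exhausts all shorter strings without reaching an accepting state), and aaa is the lexicographically least accepting string of length 3.

aaa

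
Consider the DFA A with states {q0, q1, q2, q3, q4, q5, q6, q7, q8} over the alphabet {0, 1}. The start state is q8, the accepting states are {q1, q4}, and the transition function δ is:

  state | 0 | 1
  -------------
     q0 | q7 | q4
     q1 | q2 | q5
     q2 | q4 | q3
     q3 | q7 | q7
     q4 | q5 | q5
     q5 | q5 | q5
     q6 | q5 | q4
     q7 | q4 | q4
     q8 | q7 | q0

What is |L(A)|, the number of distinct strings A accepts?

5

The useful subgraph on states {q0, q4, q7, q8} is acyclic, so L(A) is finite; the longest accepting path visits 4 useful states, giving maximum string length 3.
Counting accepting paths from q8 by length: 3 of length 2, 2 of length 3. Total 5.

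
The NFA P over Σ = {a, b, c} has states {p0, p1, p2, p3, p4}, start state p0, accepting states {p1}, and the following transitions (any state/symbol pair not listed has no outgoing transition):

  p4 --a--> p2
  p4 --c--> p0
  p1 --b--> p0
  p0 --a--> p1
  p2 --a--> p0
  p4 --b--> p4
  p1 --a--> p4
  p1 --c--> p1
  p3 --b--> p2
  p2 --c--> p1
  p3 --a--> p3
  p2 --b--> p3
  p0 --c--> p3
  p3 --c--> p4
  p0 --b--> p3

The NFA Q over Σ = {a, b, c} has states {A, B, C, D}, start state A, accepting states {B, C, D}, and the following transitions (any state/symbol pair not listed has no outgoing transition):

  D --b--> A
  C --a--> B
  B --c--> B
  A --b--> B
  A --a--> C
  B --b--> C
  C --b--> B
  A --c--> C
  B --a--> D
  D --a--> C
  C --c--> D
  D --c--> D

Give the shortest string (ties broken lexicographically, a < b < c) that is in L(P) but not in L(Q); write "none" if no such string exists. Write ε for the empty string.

none

Exploring the product automaton P × Q from the start pair (p0, A), following both machines on each input symbol, reaches 19 state pairs: (p0, A), (p1, C), (p3, B), (p3, C), (p4, B), (p0, B), (p1, D), (p3, D), (p2, C), (p2, B), (p4, D), (p2, D), (p4, C), (p2, A), (p0, D), (p1, B), (p4, A), (p0, C), (p3, A).
P accepts in {p1} and Q accepts in {B, C, D}. The reachable pairs whose P-component is accepting are (p1, C), (p1, D), (p1, B); in each of them the Q-component is accepting too, so the product for L(P) \ L(Q) (P-component accepting, Q-component rejecting) has no reachable accepting pair and the difference is empty.
So every string accepted by P is also accepted by Q: L(P) \ L(Q) = ∅ and there is no such string.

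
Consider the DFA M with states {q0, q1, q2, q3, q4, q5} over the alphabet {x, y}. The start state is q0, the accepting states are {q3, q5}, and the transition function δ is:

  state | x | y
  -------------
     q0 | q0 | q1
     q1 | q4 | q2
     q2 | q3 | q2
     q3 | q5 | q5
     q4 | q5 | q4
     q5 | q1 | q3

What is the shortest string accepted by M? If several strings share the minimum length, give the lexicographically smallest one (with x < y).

yxx

A breadth-first search from q0 reaches an accepting state first via the path q0 → q1 → q4 → q5 on input yxx.
No string of length < 3 is accepted (BFS exhausts all shorter strings without reaching an accepting state), and yxx is the lexicographically least accepting string of length 3.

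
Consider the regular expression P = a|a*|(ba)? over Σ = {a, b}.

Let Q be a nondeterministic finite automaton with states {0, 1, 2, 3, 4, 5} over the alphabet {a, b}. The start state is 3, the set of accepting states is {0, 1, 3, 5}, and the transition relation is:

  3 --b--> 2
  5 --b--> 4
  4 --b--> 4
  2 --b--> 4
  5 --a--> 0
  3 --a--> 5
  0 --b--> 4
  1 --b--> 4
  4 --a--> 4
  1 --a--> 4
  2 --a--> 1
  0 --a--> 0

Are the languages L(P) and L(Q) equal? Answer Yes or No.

Yes

Converting the expression P to a DFA (subset construction, then merging equivalent states) gives the minimal DFA with states {p0, p1, p2, p3, p4}, start state p0, accepting states {p0, p1, p4} and transitions p0: a→p1, b→p2; p1: a→p1, b→p3; p2: a→p4, b→p3; p3: a→p3, b→p3; p4: a→p3, b→p3.
Exploring the product automaton P × Q from the start pair (p0, 3), following both machines on each input symbol, reaches 6 state pairs: (p0, 3), (p1, 5), (p2, 2), (p1, 0), (p3, 4), (p4, 1).
P accepts in {p0, p1, p4} and Q accepts in {0, 1, 3, 5}. In every reachable pair the two components are either both accepting — (p0, 3), (p1, 5), (p1, 0), (p4, 1) — or both non-accepting, so no string is accepted by exactly one of the machines: L(P) \ L(Q) and L(Q) \ L(P) are both empty.
Hence every string is accepted by P iff it is accepted by Q, and the two languages coincide.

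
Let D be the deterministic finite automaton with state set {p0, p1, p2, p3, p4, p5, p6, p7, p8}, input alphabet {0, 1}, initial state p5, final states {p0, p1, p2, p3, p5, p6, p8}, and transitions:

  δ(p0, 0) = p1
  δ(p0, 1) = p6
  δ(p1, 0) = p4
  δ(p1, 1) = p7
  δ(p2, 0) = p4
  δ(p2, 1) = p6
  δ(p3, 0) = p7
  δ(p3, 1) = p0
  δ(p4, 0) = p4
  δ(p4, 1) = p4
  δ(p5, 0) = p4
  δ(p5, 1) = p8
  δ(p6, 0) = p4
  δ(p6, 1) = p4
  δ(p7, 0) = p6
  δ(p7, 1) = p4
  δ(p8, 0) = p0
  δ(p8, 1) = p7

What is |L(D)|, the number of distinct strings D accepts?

7

The useful subgraph on states {p0, p1, p5, p6, p7, p8} is acyclic, so L(D) is finite; the longest accepting path visits 6 useful states, giving maximum string length 5.
Counting accepting paths from p5 by length: 1 of length 0, 1 of length 1, 1 of length 2, 3 of length 3, 1 of length 5. Total 7.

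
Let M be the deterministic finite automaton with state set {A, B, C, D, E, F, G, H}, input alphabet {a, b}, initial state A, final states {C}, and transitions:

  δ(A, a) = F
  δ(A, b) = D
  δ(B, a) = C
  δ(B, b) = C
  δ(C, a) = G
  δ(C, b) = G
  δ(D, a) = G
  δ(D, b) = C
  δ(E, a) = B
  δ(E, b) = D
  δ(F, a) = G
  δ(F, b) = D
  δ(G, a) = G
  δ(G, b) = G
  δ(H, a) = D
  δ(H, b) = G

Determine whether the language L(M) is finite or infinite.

finite

The useful states (reachable from A and able to reach an accepting state) are {A, C, D, F}.
Restricted to these states the transition graph has no cycle, so every accepting path has bounded length and L is finite.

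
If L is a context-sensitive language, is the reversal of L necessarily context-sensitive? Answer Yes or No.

Yes

Reversing both sides of every production of a noncontracting (context-sensitive) grammar gives another noncontracting grammar, and it generates Lᴿ; equivalently an LBA can reverse its tape in place and then run the machine for L.
So the context-sensitive languages are closed under reversal.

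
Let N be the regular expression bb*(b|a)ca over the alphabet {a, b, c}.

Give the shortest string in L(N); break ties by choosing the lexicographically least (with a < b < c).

By inspection of the expression, no string of length less than 4 matches, and baca is the lexicographically first match of length 4.

baca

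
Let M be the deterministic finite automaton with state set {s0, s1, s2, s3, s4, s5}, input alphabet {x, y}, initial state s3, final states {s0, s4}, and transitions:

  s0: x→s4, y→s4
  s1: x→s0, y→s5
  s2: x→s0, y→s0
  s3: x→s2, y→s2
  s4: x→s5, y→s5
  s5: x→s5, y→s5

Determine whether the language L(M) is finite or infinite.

finite

The useful states (reachable from s3 and able to reach an accepting state) are {s0, s2, s3, s4}.
Restricted to these states the transition graph has no cycle, so every accepting path has bounded length and L is finite.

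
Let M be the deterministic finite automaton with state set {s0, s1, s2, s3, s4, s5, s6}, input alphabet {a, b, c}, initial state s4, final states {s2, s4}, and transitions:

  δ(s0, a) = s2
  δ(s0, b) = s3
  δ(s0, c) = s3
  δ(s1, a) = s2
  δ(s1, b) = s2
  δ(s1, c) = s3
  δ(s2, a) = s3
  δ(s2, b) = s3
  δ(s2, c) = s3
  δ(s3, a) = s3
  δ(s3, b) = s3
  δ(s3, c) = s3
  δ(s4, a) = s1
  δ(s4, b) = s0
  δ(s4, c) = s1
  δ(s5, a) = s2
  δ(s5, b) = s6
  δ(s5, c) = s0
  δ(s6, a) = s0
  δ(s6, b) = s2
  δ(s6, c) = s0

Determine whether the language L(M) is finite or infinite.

The useful states (reachable from s4 and able to reach an accepting state) are {s0, s1, s2, s4}.
Restricted to these states the transition graph has no cycle, so every accepting path has bounded length and L is finite.

finite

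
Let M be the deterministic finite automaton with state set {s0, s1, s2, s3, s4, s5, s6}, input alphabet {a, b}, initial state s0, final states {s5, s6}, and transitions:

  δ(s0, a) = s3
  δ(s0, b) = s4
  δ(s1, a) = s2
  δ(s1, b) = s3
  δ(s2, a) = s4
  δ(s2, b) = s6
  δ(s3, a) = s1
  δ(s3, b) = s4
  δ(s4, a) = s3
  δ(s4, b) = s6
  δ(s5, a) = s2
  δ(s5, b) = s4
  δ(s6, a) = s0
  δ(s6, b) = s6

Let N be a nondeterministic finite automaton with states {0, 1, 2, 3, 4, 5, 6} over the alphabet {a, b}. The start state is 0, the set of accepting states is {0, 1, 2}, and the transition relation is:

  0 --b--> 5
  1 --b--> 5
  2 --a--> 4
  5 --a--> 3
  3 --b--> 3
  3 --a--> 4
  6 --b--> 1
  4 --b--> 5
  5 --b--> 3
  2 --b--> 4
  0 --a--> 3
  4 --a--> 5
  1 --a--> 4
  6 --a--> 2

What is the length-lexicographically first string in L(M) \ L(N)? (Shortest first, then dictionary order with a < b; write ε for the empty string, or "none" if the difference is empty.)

bb

The string bb is accepted by M but not by N.
No shorter string lies in the difference, and bb is the lexicographically first length-2 string in L(M) \ L(N).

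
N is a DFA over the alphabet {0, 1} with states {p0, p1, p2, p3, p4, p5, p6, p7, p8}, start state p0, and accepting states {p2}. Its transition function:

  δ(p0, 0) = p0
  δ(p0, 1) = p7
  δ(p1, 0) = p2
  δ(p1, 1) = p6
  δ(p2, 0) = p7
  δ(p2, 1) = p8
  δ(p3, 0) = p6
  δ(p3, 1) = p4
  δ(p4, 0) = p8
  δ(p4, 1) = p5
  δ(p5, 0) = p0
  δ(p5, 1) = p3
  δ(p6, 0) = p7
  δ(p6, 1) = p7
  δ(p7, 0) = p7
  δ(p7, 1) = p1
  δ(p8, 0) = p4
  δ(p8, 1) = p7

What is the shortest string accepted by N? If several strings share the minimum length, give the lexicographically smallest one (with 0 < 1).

A breadth-first search from p0 reaches an accepting state first via the path p0 → p7 → p1 → p2 on input 110.
No string of length < 3 is accepted (BFS exhausts all shorter strings without reaching an accepting state), and 110 is the lexicographically least accepting string of length 3.

110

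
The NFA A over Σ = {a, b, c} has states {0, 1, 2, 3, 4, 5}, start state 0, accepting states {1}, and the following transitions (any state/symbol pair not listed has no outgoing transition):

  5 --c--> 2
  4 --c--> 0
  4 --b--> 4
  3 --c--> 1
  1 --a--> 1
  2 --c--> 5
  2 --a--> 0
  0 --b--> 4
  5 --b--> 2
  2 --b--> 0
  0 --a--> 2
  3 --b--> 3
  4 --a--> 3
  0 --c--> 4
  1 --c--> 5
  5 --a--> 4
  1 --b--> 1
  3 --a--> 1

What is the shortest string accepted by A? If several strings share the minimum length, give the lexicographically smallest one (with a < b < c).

A breadth-first search from 0 reaches an accepting state first via the path 0 → 4 → 3 → 1 on input baa.
No string of length < 3 is accepted (BFS exhausts all shorter strings without reaching an accepting state), and baa is the lexicographically least accepting string of length 3.

baa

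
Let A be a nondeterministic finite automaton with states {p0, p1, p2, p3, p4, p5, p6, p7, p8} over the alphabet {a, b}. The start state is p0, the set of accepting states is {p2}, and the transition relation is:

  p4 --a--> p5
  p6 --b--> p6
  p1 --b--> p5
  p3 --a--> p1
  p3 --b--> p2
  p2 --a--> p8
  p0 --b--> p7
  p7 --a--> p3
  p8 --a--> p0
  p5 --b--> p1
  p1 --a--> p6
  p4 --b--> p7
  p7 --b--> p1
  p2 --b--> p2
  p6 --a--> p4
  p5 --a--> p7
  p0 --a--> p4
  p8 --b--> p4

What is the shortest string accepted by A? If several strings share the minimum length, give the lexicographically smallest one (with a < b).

bab

A breadth-first search from p0 reaches an accepting state first via the path p0 → p7 → p3 → p2 on input bab.
No string of length < 3 is accepted (BFS exhausts all shorter strings without reaching an accepting state), and bab is the lexicographically least accepting string of length 3.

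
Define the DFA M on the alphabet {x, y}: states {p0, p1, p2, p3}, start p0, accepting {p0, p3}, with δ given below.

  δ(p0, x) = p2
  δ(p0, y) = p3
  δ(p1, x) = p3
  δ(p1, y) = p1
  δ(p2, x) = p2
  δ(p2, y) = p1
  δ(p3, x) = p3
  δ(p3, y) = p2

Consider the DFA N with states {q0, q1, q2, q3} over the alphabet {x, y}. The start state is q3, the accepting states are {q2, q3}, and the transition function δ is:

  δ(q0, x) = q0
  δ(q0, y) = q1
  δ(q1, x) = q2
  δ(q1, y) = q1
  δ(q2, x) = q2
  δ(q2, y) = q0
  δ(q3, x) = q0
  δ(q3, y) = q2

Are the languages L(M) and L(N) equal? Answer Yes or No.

Exploring the product automaton M × N from the start pair (p0, q3), following both machines on each input symbol, reaches 4 state pairs: (p0, q3), (p2, q0), (p3, q2), (p1, q1).
M accepts in {p0, p3} and N accepts in {q2, q3}. In every reachable pair the two components are either both accepting — (p0, q3), (p3, q2) — or both non-accepting, so no string is accepted by exactly one of the machines: L(M) \ L(N) and L(N) \ L(M) are both empty.
Hence every string is accepted by M iff it is accepted by N, and the two languages coincide.

Yes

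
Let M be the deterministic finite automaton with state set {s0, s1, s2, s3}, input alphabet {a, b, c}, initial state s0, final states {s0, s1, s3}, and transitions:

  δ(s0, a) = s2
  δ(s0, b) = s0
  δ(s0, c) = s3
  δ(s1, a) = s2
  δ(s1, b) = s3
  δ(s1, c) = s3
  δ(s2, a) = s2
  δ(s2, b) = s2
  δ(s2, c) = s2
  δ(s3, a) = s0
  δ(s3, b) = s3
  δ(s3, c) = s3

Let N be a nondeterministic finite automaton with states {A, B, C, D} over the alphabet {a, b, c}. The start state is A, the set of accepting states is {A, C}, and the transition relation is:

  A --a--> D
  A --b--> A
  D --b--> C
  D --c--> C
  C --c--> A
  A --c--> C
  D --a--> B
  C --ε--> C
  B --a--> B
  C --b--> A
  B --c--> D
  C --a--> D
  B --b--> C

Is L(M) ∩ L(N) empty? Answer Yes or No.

The empty string ε is accepted by both M and N.
Hence L(M) ∩ L(N) ≠ ∅.

No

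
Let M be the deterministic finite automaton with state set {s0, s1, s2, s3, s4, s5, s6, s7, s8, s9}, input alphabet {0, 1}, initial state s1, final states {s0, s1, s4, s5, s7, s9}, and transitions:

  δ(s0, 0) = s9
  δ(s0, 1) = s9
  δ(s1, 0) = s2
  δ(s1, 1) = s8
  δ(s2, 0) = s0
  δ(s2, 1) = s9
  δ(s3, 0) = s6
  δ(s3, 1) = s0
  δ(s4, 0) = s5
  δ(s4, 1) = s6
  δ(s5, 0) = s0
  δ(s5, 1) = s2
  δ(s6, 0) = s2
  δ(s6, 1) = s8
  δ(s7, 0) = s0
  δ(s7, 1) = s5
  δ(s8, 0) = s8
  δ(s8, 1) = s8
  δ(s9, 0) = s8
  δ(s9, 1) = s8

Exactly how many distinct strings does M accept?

The useful subgraph on states {s0, s1, s2, s9} is acyclic, so L(M) is finite; the longest accepting path visits 4 useful states, giving maximum string length 3.
Counting accepting paths from s1 by length: 1 of length 0, 2 of length 2, 2 of length 3. Total 5.

5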